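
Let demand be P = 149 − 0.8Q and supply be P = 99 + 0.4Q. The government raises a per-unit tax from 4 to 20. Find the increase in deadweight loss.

160

Competitive equilibrium: 149 − 0.8Q = 99 + 0.4Q → Q* = 41.6667, P* = 115.6667.
For a per-unit tax t: ΔQ = t/1.2, so DWL = ½·t·(t/1.2) = t²/2.4.
At t = 4: DWL = 6.667. At t = 20: DWL = 166.667.
Increase = 166.667 − 6.667 = 160.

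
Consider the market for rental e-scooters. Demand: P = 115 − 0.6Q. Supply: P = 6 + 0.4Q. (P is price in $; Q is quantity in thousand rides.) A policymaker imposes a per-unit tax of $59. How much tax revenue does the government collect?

$2950 thousand

Competitive equilibrium: 115 − 0.6Q = 6 + 0.4Q → Q* = 109, P* = 49.6.
With the tax, the buyer price exceeds the seller price by 59: (115 − 0.6Q) − (6 + 0.4Q) = 59 → Q' = 50.
Tax revenue = 59 × 50 = $2950 thousand.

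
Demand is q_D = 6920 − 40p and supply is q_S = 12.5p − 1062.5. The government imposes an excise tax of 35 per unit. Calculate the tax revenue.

In inverse form: demand p = 173 − 0.025q, supply p = 85 + 0.08q.
Competitive equilibrium: 173 − 0.025q = 85 + 0.08q → q* = 838.0952, p* = 152.0476.
With the tax, the buyer price exceeds the seller price by 35: (173 − 0.025q) − (85 + 0.08q) = 35 → q' = 504.7619.
Tax revenue = 35 × 504.7619 = 17666.67.

17666.67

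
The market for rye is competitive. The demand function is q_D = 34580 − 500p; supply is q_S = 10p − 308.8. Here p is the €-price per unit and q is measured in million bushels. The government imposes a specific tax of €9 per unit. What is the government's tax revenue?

€2583.53 million

In inverse form: demand p = 69.16 − 0.002q, supply p = 30.88 + 0.1q.
Competitive equilibrium: 69.16 − 0.002q = 30.88 + 0.1q → q* = 375.2941, p* = 68.4094.
With the tax, the buyer price exceeds the seller price by 9: (69.16 − 0.002q) − (30.88 + 0.1q) = 9 → q' = 287.0588.
Tax revenue = 9 × 287.0588 = €2583.53 million.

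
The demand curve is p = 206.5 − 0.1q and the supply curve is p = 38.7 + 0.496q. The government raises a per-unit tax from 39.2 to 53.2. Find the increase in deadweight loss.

1085.23

Competitive equilibrium: 206.5 − 0.1q = 38.7 + 0.496q → q* = 281.5436, p* = 178.3456.
For a per-unit tax t: Δq = t/0.596, so DWL = ½·t·(t/0.596) = t²/1.192.
At t = 39.2: DWL = 1289.128. At t = 53.2: DWL = 2374.362.
Increase = 2374.362 − 1289.128 = 1085.23.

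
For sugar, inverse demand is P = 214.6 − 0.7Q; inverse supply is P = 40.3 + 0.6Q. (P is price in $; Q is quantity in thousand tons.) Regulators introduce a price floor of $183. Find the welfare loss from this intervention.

Competitive equilibrium: 214.6 − 0.7Q = 40.3 + 0.6Q → Q* = 134.0769, P* = 120.7462.
At the floor P = 183, quantity demanded = (214.6 − 183)/0.7 = 45.1429.
Sellers' marginal cost at Q' = 45.1429: 40.3 + 0.6·45.1429 = 67.3857.
ΔQ = 134.0769 − 45.1429 = 88.934; wedge = 183 − 67.3857 = 115.6143.
The triangle = ½ × 88.934 × 115.6143 = $5141.02 thousand.

$5141.02 thousand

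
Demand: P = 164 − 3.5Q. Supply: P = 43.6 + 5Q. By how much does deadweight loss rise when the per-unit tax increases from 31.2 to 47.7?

Competitive equilibrium: 164 − 3.5Q = 43.6 + 5Q → Q* = 14.1647, P* = 114.4235.
For a per-unit tax t: ΔQ = t/8.5, so DWL = ½·t·(t/8.5) = t²/17.
At t = 31.2: DWL = 57.261. At t = 47.7: DWL = 133.841.
Increase = 133.841 − 57.261 = 76.58.

76.58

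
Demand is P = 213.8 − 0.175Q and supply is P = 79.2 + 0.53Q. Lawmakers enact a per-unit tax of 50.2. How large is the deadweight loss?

1787.26

Competitive equilibrium: 213.8 − 0.175Q = 79.2 + 0.53Q → Q* = 190.922, P* = 180.3887.
With the tax, the buyer price exceeds the seller price by 50.2: (213.8 − 0.175Q) − (79.2 + 0.53Q) = 50.2 → Q' = 119.7163.
ΔQ = 190.922 − 119.7163 = 71.2057; the wedge equals the tax, 50.2.
Deadweight loss = ½ × 71.2057 × 50.2 = 1787.26.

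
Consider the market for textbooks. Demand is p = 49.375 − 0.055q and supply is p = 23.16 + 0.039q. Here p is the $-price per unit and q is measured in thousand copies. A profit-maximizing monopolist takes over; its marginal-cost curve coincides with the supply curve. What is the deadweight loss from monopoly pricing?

$498.07 thousand

Competitive equilibrium: 49.375 − 0.055q = 23.16 + 0.039q → q* = 278.882979, p* = 34.036436.
Marginal revenue: MR = 49.375 − 0.11q. Set MR = MC: 49.375 − 0.11q = 23.16 + 0.039q → q_m = 175.939597.
Price p_m = 49.375 − 0.055·175.939597 = 39.698322; MC(q_m) = 23.16 + 0.039·175.939597 = 30.021644.
Competitive q* = 278.882979, so Δq = 102.943382; wedge = 39.698322 − 30.021644 = 9.676678.
DWL = ½ × 102.943382 × 9.676678 = $498.07 thousand.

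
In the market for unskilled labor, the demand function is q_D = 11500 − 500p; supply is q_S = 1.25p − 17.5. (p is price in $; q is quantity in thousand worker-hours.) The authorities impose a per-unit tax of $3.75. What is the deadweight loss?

In inverse form: demand p = 23 − 0.002q, supply p = 14 + 0.8q.
Competitive equilibrium: 23 − 0.002q = 14 + 0.8q → q* = 11.2219, p* = 22.9776.
With the tax, the buyer price exceeds the seller price by 3.75: (23 − 0.002q) − (14 + 0.8q) = 3.75 → q' = 6.5461.
Δq = 11.2219 − 6.5461 = 4.6758; the wedge equals the tax, 3.75.
Welfare loss = ½ × 4.6758 × 3.75 = $8.77 thousand.

$8.77 thousand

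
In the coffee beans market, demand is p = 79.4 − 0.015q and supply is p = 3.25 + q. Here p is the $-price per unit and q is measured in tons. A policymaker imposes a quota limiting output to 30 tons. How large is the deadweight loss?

Competitive equilibrium: 79.4 − 0.015q = 3.25 + q → q* = 75.0246, p* = 78.2746.
At q = 30: demand price = 79.4 − 0.015·30 = 78.95; supply price = 3.25 + 1·30 = 33.25.
Δq = 75.0246 − 30 = 45.0246; wedge = 78.95 − 33.25 = 45.7.
Welfare loss = ½ × 45.0246 × 45.7 = $1028.81.

$1028.81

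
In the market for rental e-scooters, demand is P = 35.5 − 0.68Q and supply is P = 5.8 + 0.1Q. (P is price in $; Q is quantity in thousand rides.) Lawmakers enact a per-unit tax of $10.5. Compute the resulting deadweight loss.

Competitive equilibrium: 35.5 − 0.68Q = 5.8 + 0.1Q → Q* = 38.0769, P* = 9.6077.
With the tax, the buyer price exceeds the seller price by 10.5: (35.5 − 0.68Q) − (5.8 + 0.1Q) = 10.5 → Q' = 24.6154.
ΔQ = 38.0769 − 24.6154 = 13.4615; the wedge equals the tax, 10.5.
The triangle = ½ × 13.4615 × 10.5 = $70.67 thousand.

$70.67 thousand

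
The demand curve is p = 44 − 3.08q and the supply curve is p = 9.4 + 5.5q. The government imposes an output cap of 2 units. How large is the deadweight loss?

17.72

Competitive equilibrium: 44 − 3.08q = 9.4 + 5.5q → q* = 4.0326, p* = 31.5795.
At q = 2: demand price = 44 − 3.08·2 = 37.84; supply price = 9.4 + 5.5·2 = 20.4.
Δq = 4.0326 − 2 = 2.0326; wedge = 37.84 − 20.4 = 17.44.
Welfare loss = ½ × 2.0326 × 17.44 = 17.72.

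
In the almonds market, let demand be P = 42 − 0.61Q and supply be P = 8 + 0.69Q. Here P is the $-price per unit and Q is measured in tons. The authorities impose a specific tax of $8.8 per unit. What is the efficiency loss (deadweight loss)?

Competitive equilibrium: 42 − 0.61Q = 8 + 0.69Q → Q* = 26.1538, P* = 26.0462.
With the tax, the buyer price exceeds the seller price by 8.8: (42 − 0.61Q) − (8 + 0.69Q) = 8.8 → Q' = 19.3846.
ΔQ = 26.1538 − 19.3846 = 6.7692; the wedge equals the tax, 8.8.
Welfare loss = ½ × 6.7692 × 8.8 = $29.78.

$29.78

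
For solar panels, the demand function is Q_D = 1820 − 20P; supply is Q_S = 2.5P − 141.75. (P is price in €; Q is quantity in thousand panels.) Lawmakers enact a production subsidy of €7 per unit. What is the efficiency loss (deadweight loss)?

€54.44 thousand

In inverse form: demand P = 91 − 0.05Q, supply P = 56.7 + 0.4Q.
Competitive equilibrium: 91 − 0.05Q = 56.7 + 0.4Q → Q* = 76.2222, P* = 87.1889.
The subsidy lowers effective supply by 7: P = 49.7 + 0.4Q.
New quantity: 91 − 0.05Q = 49.7 + 0.4Q → Q' = 91.7778.
Overproduction ΔQ = 91.7778 − 76.2222 = 15.5556; wedge = subsidy = 7.
DWL = ½ × 15.5556 × 7 = €54.44 thousand.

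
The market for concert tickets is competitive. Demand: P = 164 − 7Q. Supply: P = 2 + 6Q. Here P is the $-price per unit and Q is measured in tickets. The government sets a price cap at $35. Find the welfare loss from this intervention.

Competitive equilibrium: 164 − 7Q = 2 + 6Q → Q* = 12.4615, P* = 76.7692.
At the ceiling P = 35, quantity supplied = (35 − 2)/6 = 5.5.
Willingness to pay at Q' = 5.5: 164 − 7·5.5 = 125.5.
ΔQ = 12.4615 − 5.5 = 6.9615; wedge = 125.5 − 35 = 90.5.
The triangle = ½ × 6.9615 × 90.5 = $315.01.

$315.01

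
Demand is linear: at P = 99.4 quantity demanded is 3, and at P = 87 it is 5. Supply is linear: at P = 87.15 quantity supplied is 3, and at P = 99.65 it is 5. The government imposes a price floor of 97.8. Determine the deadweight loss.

3.28

Demand slope = (87 − 99.4)/(5 − 3) = −6.2, so P = 118 − 6.2Q.
Supply slope = (99.65 − 87.15)/(5 − 3) = 6.25, so P = 68.4 + 6.25Q.
Competitive equilibrium: 118 − 6.2Q = 68.4 + 6.25Q → Q* = 3.9839, P* = 93.2996.
At the floor P = 97.8, quantity demanded = (118 − 97.8)/6.2 = 3.2581.
Sellers' marginal cost at Q' = 3.2581: 68.4 + 6.25·3.2581 = 88.7631.
ΔQ = 3.9839 − 3.2581 = 0.7258; wedge = 97.8 − 88.7631 = 9.0369.
Welfare loss = ½ × 0.7258 × 9.0369 = 3.28.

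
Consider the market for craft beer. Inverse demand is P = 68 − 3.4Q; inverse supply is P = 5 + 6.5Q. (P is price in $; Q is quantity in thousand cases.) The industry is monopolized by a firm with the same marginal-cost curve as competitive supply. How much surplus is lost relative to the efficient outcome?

Competitive equilibrium: 68 − 3.4Q = 5 + 6.5Q → Q* = 6.3636, P* = 46.3636.
Marginal revenue: MR = 68 − 6.8Q. Set MR = MC: 68 − 6.8Q = 5 + 6.5Q → Q_m = 4.7368.
Price P_m = 68 − 3.4·4.7368 = 51.8949; MC(Q_m) = 5 + 6.5·4.7368 = 35.7892.
Competitive Q* = 6.3636, so ΔQ = 1.6268; wedge = 51.8949 − 35.7892 = 16.1057.
The triangle = ½ × 1.6268 × 16.1057 = $13.10 thousand.

$13.10 thousand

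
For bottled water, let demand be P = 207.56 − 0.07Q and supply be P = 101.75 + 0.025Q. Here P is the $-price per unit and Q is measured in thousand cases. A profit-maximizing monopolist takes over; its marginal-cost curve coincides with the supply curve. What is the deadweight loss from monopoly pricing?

$10605.42 thousand

Competitive equilibrium: 207.56 − 0.07Q = 101.75 + 0.025Q → Q* = 1113.78947, P* = 129.59474.
Marginal revenue: MR = 207.56 − 0.14Q. Set MR = MC: 207.56 − 0.14Q = 101.75 + 0.025Q → Q_m = 641.27273.
Price P_m = 207.56 − 0.07·641.27273 = 162.67091; MC(Q_m) = 101.75 + 0.025·641.27273 = 117.78182.
Competitive Q* = 1113.78947, so ΔQ = 472.51674; wedge = 162.67091 − 117.78182 = 44.88909.
DWL = ½ × 472.51674 × 44.88909 = $10605.42 thousand.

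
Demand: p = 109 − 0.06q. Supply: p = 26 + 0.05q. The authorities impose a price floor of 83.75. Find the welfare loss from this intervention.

Competitive equilibrium: 109 − 0.06q = 26 + 0.05q → q* = 754.54545, p* = 63.72727.
At the floor p = 83.75, quantity demanded = (109 − 83.75)/0.06 = 420.83333.
Sellers' marginal cost at q' = 420.83333: 26 + 0.05·420.83333 = 47.04167.
Δq = 754.54545 − 420.83333 = 333.71212; wedge = 83.75 − 47.04167 = 36.70833.
Deadweight loss = ½ × 333.71212 × 36.70833 = 6125.01.

6125.01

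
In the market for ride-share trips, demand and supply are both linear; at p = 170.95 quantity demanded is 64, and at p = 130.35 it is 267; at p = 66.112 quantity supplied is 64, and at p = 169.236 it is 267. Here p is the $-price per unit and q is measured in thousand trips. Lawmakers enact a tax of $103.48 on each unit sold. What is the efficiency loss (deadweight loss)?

Demand slope = (130.35 − 170.95)/(267 − 64) = −0.2, so p = 183.75 − 0.2q.
Supply slope = (169.236 − 66.112)/(267 − 64) = 0.508, so p = 33.6 + 0.508q.
Competitive equilibrium: 183.75 − 0.2q = 33.6 + 0.508q → q* = 212.07627, p* = 141.33475.
With the tax, the buyer price exceeds the seller price by 103.48: (183.75 − 0.2q) − (33.6 + 0.508q) = 103.48 → q' = 65.91808.
Δq = 212.07627 − 65.91808 = 146.15819; the wedge equals the tax, 103.48.
The triangle = ½ × 146.15819 × 103.48 = $7562.22 thousand.

$7562.22 thousand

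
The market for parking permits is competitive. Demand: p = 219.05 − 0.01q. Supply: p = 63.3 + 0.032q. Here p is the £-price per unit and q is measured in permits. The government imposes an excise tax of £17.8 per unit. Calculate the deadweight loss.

Competitive equilibrium: 219.05 − 0.01q = 63.3 + 0.032q → q* = 3708.3333, p* = 181.9667.
With the tax, the buyer price exceeds the seller price by 17.8: (219.05 − 0.01q) − (63.3 + 0.032q) = 17.8 → q' = 3284.5238.
Δq = 3708.3333 − 3284.5238 = 423.8095; the wedge equals the tax, 17.8.
Welfare loss = ½ × 423.8095 × 17.8 = £3771.90.

£3771.90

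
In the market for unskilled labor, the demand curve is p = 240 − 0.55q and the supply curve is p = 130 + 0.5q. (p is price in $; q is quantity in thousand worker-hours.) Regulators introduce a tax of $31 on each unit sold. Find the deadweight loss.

Competitive equilibrium: 240 − 0.55q = 130 + 0.5q → q* = 104.7619, p* = 182.381.
With the tax, the buyer price exceeds the seller price by 31: (240 − 0.55q) − (130 + 0.5q) = 31 → q' = 75.2381.
Δq = 104.7619 − 75.2381 = 29.5238; the wedge equals the tax, 31.
Deadweight loss = ½ × 29.5238 × 31 = $457.62 thousand.

$457.62 thousand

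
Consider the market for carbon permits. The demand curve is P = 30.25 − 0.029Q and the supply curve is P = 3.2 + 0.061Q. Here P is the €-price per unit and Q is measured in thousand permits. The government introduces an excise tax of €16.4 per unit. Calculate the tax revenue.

€1940.67 thousand

Competitive equilibrium: 30.25 − 0.029Q = 3.2 + 0.061Q → Q* = 300.5556, P* = 21.5339.
With the tax, the buyer price exceeds the seller price by 16.4: (30.25 − 0.029Q) − (3.2 + 0.061Q) = 16.4 → Q' = 118.3333.
Tax revenue = 16.4 × 118.3333 = €1940.67 thousand.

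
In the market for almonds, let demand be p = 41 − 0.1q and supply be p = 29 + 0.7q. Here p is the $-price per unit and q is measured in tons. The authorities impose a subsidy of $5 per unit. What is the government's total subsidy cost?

$106.25

Competitive equilibrium: 41 − 0.1q = 29 + 0.7q → q* = 15, p* = 39.5.
The subsidy lowers effective supply by 5: p = 24 + 0.7q.
New quantity: 41 − 0.1q = 24 + 0.7q → q' = 21.25.
Total subsidy cost = 5 × 21.25 = $106.25.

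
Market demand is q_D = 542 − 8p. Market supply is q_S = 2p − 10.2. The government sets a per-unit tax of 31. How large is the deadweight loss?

In inverse form: demand p = 67.75 − 0.125q, supply p = 5.1 + 0.5q.
Competitive equilibrium: 67.75 − 0.125q = 5.1 + 0.5q → q* = 100.24, p* = 55.22.
With the tax, the buyer price exceeds the seller price by 31: (67.75 − 0.125q) − (5.1 + 0.5q) = 31 → q' = 50.64.
Δq = 100.24 − 50.64 = 49.6; the wedge equals the tax, 31.
DWL = ½ × 49.6 × 31 = 768.80.

768.80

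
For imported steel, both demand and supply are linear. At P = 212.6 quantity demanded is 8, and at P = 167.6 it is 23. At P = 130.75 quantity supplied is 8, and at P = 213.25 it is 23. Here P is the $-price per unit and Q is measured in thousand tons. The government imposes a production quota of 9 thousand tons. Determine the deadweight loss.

$316.48 thousand

Demand slope = (167.6 − 212.6)/(23 − 8) = −3, so P = 236.6 − 3Q.
Supply slope = (213.25 − 130.75)/(23 − 8) = 5.5, so P = 86.75 + 5.5Q.
Competitive equilibrium: 236.6 − 3Q = 86.75 + 5.5Q → Q* = 17.6294, P* = 183.7118.
At Q = 9: demand price = 236.6 − 3·9 = 209.6; supply price = 86.75 + 5.5·9 = 136.25.
ΔQ = 17.6294 − 9 = 8.6294; wedge = 209.6 − 136.25 = 73.35.
Deadweight loss = ½ × 8.6294 × 73.35 = $316.48 thousand.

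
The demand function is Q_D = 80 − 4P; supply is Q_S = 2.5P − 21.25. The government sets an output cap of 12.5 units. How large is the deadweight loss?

In inverse form: demand P = 20 − 0.25Q, supply P = 8.5 + 0.4Q.
Competitive equilibrium: 20 − 0.25Q = 8.5 + 0.4Q → Q* = 17.6923, P* = 15.5769.
At Q = 12.5: demand price = 20 − 0.25·12.5 = 16.875; supply price = 8.5 + 0.4·12.5 = 13.5.
ΔQ = 17.6923 − 12.5 = 5.1923; wedge = 16.875 − 13.5 = 3.375.
The triangle = ½ × 5.1923 × 3.375 = 8.76.

8.76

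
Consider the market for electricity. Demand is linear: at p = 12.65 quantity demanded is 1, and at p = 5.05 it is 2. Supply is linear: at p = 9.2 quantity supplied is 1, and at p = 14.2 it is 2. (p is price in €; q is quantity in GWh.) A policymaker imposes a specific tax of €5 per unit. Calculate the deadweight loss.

Demand slope = (5.05 − 12.65)/(2 − 1) = −7.6, so p = 20.25 − 7.6q.
Supply slope = (14.2 − 9.2)/(2 − 1) = 5, so p = 4.2 + 5q.
Competitive equilibrium: 20.25 − 7.6q = 4.2 + 5q → q* = 1.2738, p* = 10.569.
With the tax, the buyer price exceeds the seller price by 5: (20.25 − 7.6q) − (4.2 + 5q) = 5 → q' = 0.877.
Δq = 1.2738 − 0.877 = 0.3968; the wedge equals the tax, 5.
DWL = ½ × 0.3968 × 5 = €0.99.

€0.99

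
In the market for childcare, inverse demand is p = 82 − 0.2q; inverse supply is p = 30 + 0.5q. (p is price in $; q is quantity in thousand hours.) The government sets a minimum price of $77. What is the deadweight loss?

Competitive equilibrium: 82 − 0.2q = 30 + 0.5q → q* = 74.2857, p* = 67.1429.
At the floor p = 77, quantity demanded = (82 − 77)/0.2 = 25.
Sellers' marginal cost at q' = 25: 30 + 0.5·25 = 42.5.
Δq = 74.2857 − 25 = 49.2857; wedge = 77 − 42.5 = 34.5.
Welfare loss = ½ × 49.2857 × 34.5 = $850.18 thousand.

$850.18 thousand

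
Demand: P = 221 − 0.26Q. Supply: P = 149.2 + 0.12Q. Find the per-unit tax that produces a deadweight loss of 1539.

34.2

Competitive equilibrium: 221 − 0.26Q = 149.2 + 0.12Q → Q* = 188.9474, P* = 171.8737.
A tax t gives ΔQ = t/0.38 and wedge t, so DWL = t²/0.76.
t²/0.76 = 1539 → t² = 1169.64 → t = 34.2.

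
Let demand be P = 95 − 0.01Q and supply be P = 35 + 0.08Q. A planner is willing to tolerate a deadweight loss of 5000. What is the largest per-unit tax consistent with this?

Competitive equilibrium: 95 − 0.01Q = 35 + 0.08Q → Q* = 666.6667, P* = 88.3333.
A tax t gives ΔQ = t/0.09 and wedge t, so DWL = t²/0.18.
t²/0.18 = 5000 → t² = 900 → t = 30.

30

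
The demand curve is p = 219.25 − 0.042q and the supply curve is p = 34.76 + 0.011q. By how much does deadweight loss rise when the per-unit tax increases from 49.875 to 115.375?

Competitive equilibrium: 219.25 − 0.042q = 34.76 + 0.011q → q* = 3480.9434, p* = 73.0504.
For a per-unit tax t: Δq = t/0.053, so DWL = ½·t·(t/0.053) = t²/0.106.
At t = 49.875: DWL = 23467.129. At t = 115.375: DWL = 125579.157.
Increase = 125579.157 − 23467.129 = 102112.03.

102112.03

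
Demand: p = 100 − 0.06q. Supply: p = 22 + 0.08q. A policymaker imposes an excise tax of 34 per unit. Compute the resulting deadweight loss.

4128.57

Competitive equilibrium: 100 − 0.06q = 22 + 0.08q → q* = 557.1429, p* = 66.5714.
With the tax, the buyer price exceeds the seller price by 34: (100 − 0.06q) − (22 + 0.08q) = 34 → q' = 314.2857.
Δq = 557.1429 − 314.2857 = 242.8572; the wedge equals the tax, 34.
Welfare loss = ½ × 242.8572 × 34 = 4128.57.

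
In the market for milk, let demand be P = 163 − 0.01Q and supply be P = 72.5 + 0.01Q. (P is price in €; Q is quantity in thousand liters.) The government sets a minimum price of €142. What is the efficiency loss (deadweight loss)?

€58806.25 thousand

Competitive equilibrium: 163 − 0.01Q = 72.5 + 0.01Q → Q* = 4525, P* = 117.75.
At the floor P = 142, quantity demanded = (163 − 142)/0.01 = 2100.
Sellers' marginal cost at Q' = 2100: 72.5 + 0.01·2100 = 93.5.
ΔQ = 4525 − 2100 = 2425; wedge = 142 − 93.5 = 48.5.
DWL = ½ × 2425 × 48.5 = €58806.25 thousand.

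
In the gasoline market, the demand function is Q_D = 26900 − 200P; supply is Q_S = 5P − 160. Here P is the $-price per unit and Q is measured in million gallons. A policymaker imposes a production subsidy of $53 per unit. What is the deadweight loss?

In inverse form: demand P = 134.5 − 0.005Q, supply P = 32 + 0.2Q.
Competitive equilibrium: 134.5 − 0.005Q = 32 + 0.2Q → Q* = 500, P* = 132.
The subsidy lowers effective supply by 53: P = 0.2Q − 21.
New quantity: 134.5 − 0.005Q = 0.2Q − 21 → Q' = 758.5366.
Overproduction ΔQ = 758.5366 − 500 = 258.5366; wedge = subsidy = 53.
DWL = ½ × 258.5366 × 53 = $6851.22 million.

$6851.22 million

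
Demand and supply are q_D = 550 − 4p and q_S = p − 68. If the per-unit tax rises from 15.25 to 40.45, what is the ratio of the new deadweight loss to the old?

7.036

In inverse form: demand p = 137.5 − 0.25q, supply p = 68 + q.
Competitive equilibrium: 137.5 − 0.25q = 68 + q → q* = 55.6, p* = 123.6.
For a per-unit tax t: Δq = t/1.25, so DWL = ½·t·(t/1.25) = t²/2.5.
At t = 15.25: DWL = 93.025. At t = 40.45: DWL = 654.481.
Ratio = (40.45/15.25)² = 7.036.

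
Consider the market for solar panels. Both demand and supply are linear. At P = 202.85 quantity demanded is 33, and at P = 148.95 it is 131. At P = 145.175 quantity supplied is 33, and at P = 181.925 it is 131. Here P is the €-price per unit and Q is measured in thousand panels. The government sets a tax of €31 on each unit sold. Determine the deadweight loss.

€519.46 thousand

Demand slope = (148.95 − 202.85)/(131 − 33) = −0.55, so P = 221 − 0.55Q.
Supply slope = (181.925 − 145.175)/(131 − 33) = 0.375, so P = 132.8 + 0.375Q.
Competitive equilibrium: 221 − 0.55Q = 132.8 + 0.375Q → Q* = 95.3514, P* = 168.5568.
With the tax, the buyer price exceeds the seller price by 31: (221 − 0.55Q) − (132.8 + 0.375Q) = 31 → Q' = 61.8378.
ΔQ = 95.3514 − 61.8378 = 33.5136; the wedge equals the tax, 31.
DWL = ½ × 33.5136 × 31 = €519.46 thousand.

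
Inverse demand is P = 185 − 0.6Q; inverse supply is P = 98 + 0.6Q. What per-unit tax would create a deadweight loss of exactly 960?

Competitive equilibrium: 185 − 0.6Q = 98 + 0.6Q → Q* = 72.5, P* = 141.5.
A tax t gives ΔQ = t/1.2 and wedge t, so DWL = t²/2.4.
t²/2.4 = 960 → t² = 2304 → t = 48.

48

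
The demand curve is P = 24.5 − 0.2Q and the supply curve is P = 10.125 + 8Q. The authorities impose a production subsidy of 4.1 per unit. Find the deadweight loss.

1.025

Competitive equilibrium: 24.5 − 0.2Q = 10.125 + 8Q → Q* = 1.753, P* = 24.1494.
The subsidy lowers effective supply by 4.1: P = 6.025 + 8Q.
New quantity: 24.5 − 0.2Q = 6.025 + 8Q → Q' = 2.253.
Overproduction ΔQ = 2.253 − 1.753 = 0.5; wedge = subsidy = 4.1.
DWL = ½ × 0.5 × 4.1 = 1.025.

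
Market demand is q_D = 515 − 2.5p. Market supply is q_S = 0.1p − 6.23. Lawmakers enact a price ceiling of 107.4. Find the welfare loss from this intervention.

450.46

In inverse form: demand p = 206 − 0.4q, supply p = 62.3 + 10q.
Competitive equilibrium: 206 − 0.4q = 62.3 + 10q → q* = 13.81731, p* = 200.47308.
At the ceiling p = 107.4, quantity supplied = (107.4 − 62.3)/10 = 4.51.
Willingness to pay at q' = 4.51: 206 − 0.4·4.51 = 204.196.
Δq = 13.81731 − 4.51 = 9.30731; wedge = 204.196 − 107.4 = 96.796.
DWL = ½ × 9.30731 × 96.796 = 450.46.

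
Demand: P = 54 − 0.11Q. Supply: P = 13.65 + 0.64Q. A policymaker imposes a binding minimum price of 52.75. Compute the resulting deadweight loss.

675.32

Competitive equilibrium: 54 − 0.11Q = 13.65 + 0.64Q → Q* = 53.8, P* = 48.082.
At the floor P = 52.75, quantity demanded = (54 − 52.75)/0.11 = 11.3636.
Sellers' marginal cost at Q' = 11.3636: 13.65 + 0.64·11.3636 = 20.9227.
ΔQ = 53.8 − 11.3636 = 42.4364; wedge = 52.75 − 20.9227 = 31.8273.
DWL = ½ × 42.4364 × 31.8273 = 675.32.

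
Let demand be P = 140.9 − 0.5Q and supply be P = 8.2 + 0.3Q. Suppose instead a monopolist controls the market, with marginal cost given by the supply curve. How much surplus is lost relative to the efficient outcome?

1628.08

Competitive equilibrium: 140.9 − 0.5Q = 8.2 + 0.3Q → Q* = 165.875, P* = 57.9625.
Marginal revenue: MR = 140.9 − Q. Set MR = MC: 140.9 − Q = 8.2 + 0.3Q → Q_m = 102.0769.
Price P_m = 140.9 − 0.5·102.0769 = 89.8616; MC(Q_m) = 8.2 + 0.3·102.0769 = 38.8231.
Competitive Q* = 165.875, so ΔQ = 63.7981; wedge = 89.8616 − 38.8231 = 51.0385.
The triangle = ½ × 63.7981 × 51.0385 = 1628.08.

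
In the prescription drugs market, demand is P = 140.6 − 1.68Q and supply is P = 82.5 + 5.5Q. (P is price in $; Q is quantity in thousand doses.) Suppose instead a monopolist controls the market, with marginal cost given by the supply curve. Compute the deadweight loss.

$8.45 thousand

Competitive equilibrium: 140.6 − 1.68Q = 82.5 + 5.5Q → Q* = 8.0919, P* = 127.0056.
Marginal revenue: MR = 140.6 − 3.36Q. Set MR = MC: 140.6 − 3.36Q = 82.5 + 5.5Q → Q_m = 6.5576.
Price P_m = 140.6 − 1.68·6.5576 = 129.5832; MC(Q_m) = 82.5 + 5.5·6.5576 = 118.5668.
Competitive Q* = 8.0919, so ΔQ = 1.5343; wedge = 129.5832 − 118.5668 = 11.0164.
The triangle = ½ × 1.5343 × 11.0164 = $8.45 thousand.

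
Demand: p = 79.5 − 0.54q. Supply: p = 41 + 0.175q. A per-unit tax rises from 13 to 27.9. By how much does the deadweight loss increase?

426.16

Competitive equilibrium: 79.5 − 0.54q = 41 + 0.175q → q* = 53.8462, p* = 50.4231.
For a per-unit tax t: Δq = t/0.715, so DWL = ½·t·(t/0.715) = t²/1.43.
At t = 13: DWL = 118.182. At t = 27.9: DWL = 544.343.
Increase = 544.343 − 118.182 = 426.16.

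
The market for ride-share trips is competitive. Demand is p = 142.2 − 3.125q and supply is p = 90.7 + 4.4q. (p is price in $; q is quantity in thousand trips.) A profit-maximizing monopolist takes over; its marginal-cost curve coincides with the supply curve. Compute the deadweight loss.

$15.17 thousand

Competitive equilibrium: 142.2 − 3.125q = 90.7 + 4.4q → q* = 6.8439, p* = 120.813.
Marginal revenue: MR = 142.2 − 6.25q. Set MR = MC: 142.2 − 6.25q = 90.7 + 4.4q → q_m = 4.8357.
Price p_m = 142.2 − 3.125·4.8357 = 127.0884; MC(q_m) = 90.7 + 4.4·4.8357 = 111.9771.
Competitive q* = 6.8439, so Δq = 2.0082; wedge = 127.0884 − 111.9771 = 15.1113.
Welfare loss = ½ × 2.0082 × 15.1113 = $15.17 thousand.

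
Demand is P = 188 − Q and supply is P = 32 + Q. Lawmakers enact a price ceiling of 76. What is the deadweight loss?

Competitive equilibrium: 188 − Q = 32 + Q → Q* = 78, P* = 110.
At the ceiling P = 76, quantity supplied = (76 − 32)/1 = 44.
Willingness to pay at Q' = 44: 188 − 1·44 = 144.
ΔQ = 78 − 44 = 34; wedge = 144 − 76 = 68.
DWL = ½ × 34 × 68 = 1156.

1156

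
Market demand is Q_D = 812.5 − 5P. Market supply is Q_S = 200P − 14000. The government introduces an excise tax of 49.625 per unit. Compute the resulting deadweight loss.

In inverse form: demand P = 162.5 − 0.2Q, supply P = 70 + 0.005Q.
Competitive equilibrium: 162.5 − 0.2Q = 70 + 0.005Q → Q* = 451.2195, P* = 72.2561.
With the tax, the buyer price exceeds the seller price by 49.625: (162.5 − 0.2Q) − (70 + 0.005Q) = 49.625 → Q' = 209.1463.
ΔQ = 451.2195 − 209.1463 = 242.0732; the wedge equals the tax, 49.625.
The triangle = ½ × 242.0732 × 49.625 = 6006.44.

6006.44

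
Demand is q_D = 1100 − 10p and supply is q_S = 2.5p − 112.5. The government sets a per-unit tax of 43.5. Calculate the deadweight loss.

In inverse form: demand p = 110 − 0.1q, supply p = 45 + 0.4q.
Competitive equilibrium: 110 − 0.1q = 45 + 0.4q → q* = 130, p* = 97.
With the tax, the buyer price exceeds the seller price by 43.5: (110 − 0.1q) − (45 + 0.4q) = 43.5 → q' = 43.
Δq = 130 − 43 = 87; the wedge equals the tax, 43.5.
The triangle = ½ × 87 × 43.5 = 1892.25.

1892.25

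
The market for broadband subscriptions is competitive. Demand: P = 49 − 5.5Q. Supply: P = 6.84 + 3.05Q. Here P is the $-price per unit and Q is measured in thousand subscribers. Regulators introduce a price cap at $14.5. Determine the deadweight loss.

Competitive equilibrium: 49 − 5.5Q = 6.84 + 3.05Q → Q* = 4.931, P* = 21.8795.
At the ceiling P = 14.5, quantity supplied = (14.5 − 6.84)/3.05 = 2.5115.
Willingness to pay at Q' = 2.5115: 49 − 5.5·2.5115 = 35.1868.
ΔQ = 4.931 − 2.5115 = 2.4195; wedge = 35.1868 − 14.5 = 20.6868.
Welfare loss = ½ × 2.4195 × 20.6868 = $25.03 thousand.

$25.03 thousand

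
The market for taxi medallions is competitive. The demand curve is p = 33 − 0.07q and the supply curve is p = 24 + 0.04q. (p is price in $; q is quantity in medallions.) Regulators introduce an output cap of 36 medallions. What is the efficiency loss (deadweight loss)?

Competitive equilibrium: 33 − 0.07q = 24 + 0.04q → q* = 81.8182, p* = 27.2727.
At q = 36: demand price = 33 − 0.07·36 = 30.48; supply price = 24 + 0.04·36 = 25.44.
Δq = 81.8182 − 36 = 45.8182; wedge = 30.48 − 25.44 = 5.04.
DWL = ½ × 45.8182 × 5.04 = $115.46.

$115.46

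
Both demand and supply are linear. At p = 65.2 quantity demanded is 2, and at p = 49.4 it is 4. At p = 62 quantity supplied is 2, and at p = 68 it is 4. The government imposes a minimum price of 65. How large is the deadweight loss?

Demand slope = (49.4 − 65.2)/(4 − 2) = −7.9, so p = 81 − 7.9q.
Supply slope = (68 − 62)/(4 − 2) = 3, so p = 56 + 3q.
Competitive equilibrium: 81 − 7.9q = 56 + 3q → q* = 2.2936, p* = 62.8807.
At the floor p = 65, quantity demanded = (81 − 65)/7.9 = 2.0253.
Sellers' marginal cost at q' = 2.0253: 56 + 3·2.0253 = 62.0759.
Δq = 2.2936 − 2.0253 = 0.2683; wedge = 65 − 62.0759 = 2.9241.
Deadweight loss = ½ × 0.2683 × 2.9241 = 0.39.

0.39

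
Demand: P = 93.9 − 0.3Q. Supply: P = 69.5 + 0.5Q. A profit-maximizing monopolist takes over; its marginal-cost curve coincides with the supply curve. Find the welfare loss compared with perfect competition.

27.68

Competitive equilibrium: 93.9 − 0.3Q = 69.5 + 0.5Q → Q* = 30.5, P* = 84.75.
Marginal revenue: MR = 93.9 − 0.6Q. Set MR = MC: 93.9 − 0.6Q = 69.5 + 0.5Q → Q_m = 22.1818.
Price P_m = 93.9 − 0.3·22.1818 = 87.2455; MC(Q_m) = 69.5 + 0.5·22.1818 = 80.5909.
Competitive Q* = 30.5, so ΔQ = 8.3182; wedge = 87.2455 − 80.5909 = 6.6546.
The triangle = ½ × 8.3182 × 6.6546 = 27.68.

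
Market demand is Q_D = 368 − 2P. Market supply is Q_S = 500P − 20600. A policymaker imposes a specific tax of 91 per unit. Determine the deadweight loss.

8248.01

In inverse form: demand P = 184 − 0.5Q, supply P = 41.2 + 0.002Q.
Competitive equilibrium: 184 − 0.5Q = 41.2 + 0.002Q → Q* = 284.4622, P* = 41.7689.
With the tax, the buyer price exceeds the seller price by 91: (184 − 0.5Q) − (41.2 + 0.002Q) = 91 → Q' = 103.1873.
ΔQ = 284.4622 − 103.1873 = 181.2749; the wedge equals the tax, 91.
Welfare loss = ½ × 181.2749 × 91 = 8248.01.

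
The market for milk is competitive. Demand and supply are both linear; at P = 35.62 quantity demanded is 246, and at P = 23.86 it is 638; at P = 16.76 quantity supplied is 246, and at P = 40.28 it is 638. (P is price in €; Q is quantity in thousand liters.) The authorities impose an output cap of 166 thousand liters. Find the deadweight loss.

€3772.91 thousand

Demand slope = (23.86 − 35.62)/(638 − 246) = −0.03, so P = 43 − 0.03Q.
Supply slope = (40.28 − 16.76)/(638 − 246) = 0.06, so P = 2 + 0.06Q.
Competitive equilibrium: 43 − 0.03Q = 2 + 0.06Q → Q* = 455.5556, P* = 29.3333.
At Q = 166: demand price = 43 − 0.03·166 = 38.02; supply price = 2 + 0.06·166 = 11.96.
ΔQ = 455.5556 − 166 = 289.5556; wedge = 38.02 − 11.96 = 26.06.
Deadweight loss = ½ × 289.5556 × 26.06 = €3772.91 thousand.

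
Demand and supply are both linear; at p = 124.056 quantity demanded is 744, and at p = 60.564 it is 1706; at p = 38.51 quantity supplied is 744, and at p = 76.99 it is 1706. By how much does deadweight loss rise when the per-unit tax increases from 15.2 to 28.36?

Demand slope = (60.564 − 124.056)/(1706 − 744) = −0.066, so p = 173.16 − 0.066q.
Supply slope = (76.99 − 38.51)/(1706 − 744) = 0.04, so p = 8.75 + 0.04q.
Competitive equilibrium: 173.16 − 0.066q = 8.75 + 0.04q → q* = 1551.0377, p* = 70.7915.
For a per-unit tax t: Δq = t/0.106, so DWL = ½·t·(t/0.106) = t²/0.212.
At t = 15.2: DWL = 1089.811. At t = 28.36: DWL = 3793.819.
Increase = 3793.819 − 1089.811 = 2704.01.

2704.01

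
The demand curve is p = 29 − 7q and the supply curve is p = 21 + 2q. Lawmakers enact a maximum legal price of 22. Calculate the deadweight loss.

0.68

Competitive equilibrium: 29 − 7q = 21 + 2q → q* = 0.8889, p* = 22.7778.
At the ceiling p = 22, quantity supplied = (22 − 21)/2 = 0.5.
Willingness to pay at q' = 0.5: 29 − 7·0.5 = 25.5.
Δq = 0.8889 − 0.5 = 0.3889; wedge = 25.5 − 22 = 3.5.
The triangle = ½ × 0.3889 × 3.5 = 0.68.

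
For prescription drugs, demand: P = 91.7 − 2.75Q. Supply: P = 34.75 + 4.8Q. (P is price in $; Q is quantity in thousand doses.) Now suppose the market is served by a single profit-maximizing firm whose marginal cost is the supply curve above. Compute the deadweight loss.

$15.31 thousand

Competitive equilibrium: 91.7 − 2.75Q = 34.75 + 4.8Q → Q* = 7.543, P* = 70.9566.
Marginal revenue: MR = 91.7 − 5.5Q. Set MR = MC: 91.7 − 5.5Q = 34.75 + 4.8Q → Q_m = 5.5291.
Price P_m = 91.7 − 2.75·5.5291 = 76.495; MC(Q_m) = 34.75 + 4.8·5.5291 = 61.2897.
Competitive Q* = 7.543, so ΔQ = 2.0139; wedge = 76.495 − 61.2897 = 15.2053.
DWL = ½ × 2.0139 × 15.2053 = $15.31 thousand.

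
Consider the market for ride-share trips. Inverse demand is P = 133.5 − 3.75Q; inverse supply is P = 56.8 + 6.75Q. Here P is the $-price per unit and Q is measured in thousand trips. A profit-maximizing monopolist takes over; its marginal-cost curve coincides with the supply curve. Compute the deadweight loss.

$19.40 thousand

Competitive equilibrium: 133.5 − 3.75Q = 56.8 + 6.75Q → Q* = 7.3048, P* = 106.1071.
Marginal revenue: MR = 133.5 − 7.5Q. Set MR = MC: 133.5 − 7.5Q = 56.8 + 6.75Q → Q_m = 5.3825.
Price P_m = 133.5 − 3.75·5.3825 = 113.3156; MC(Q_m) = 56.8 + 6.75·5.3825 = 93.1319.
Competitive Q* = 7.3048, so ΔQ = 1.9223; wedge = 113.3156 − 93.1319 = 20.1837.
DWL = ½ × 1.9223 × 20.1837 = $19.40 thousand.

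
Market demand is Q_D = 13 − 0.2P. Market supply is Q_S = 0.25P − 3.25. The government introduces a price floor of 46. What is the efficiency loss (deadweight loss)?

In inverse form: demand P = 65 − 5Q, supply P = 13 + 4Q.
Competitive equilibrium: 65 − 5Q = 13 + 4Q → Q* = 5.7778, P* = 36.1111.
At the floor P = 46, quantity demanded = (65 − 46)/5 = 3.8.
Sellers' marginal cost at Q' = 3.8: 13 + 4·3.8 = 28.2.
ΔQ = 5.7778 − 3.8 = 1.9778; wedge = 46 − 28.2 = 17.8.
Welfare loss = ½ × 1.9778 × 17.8 = 17.60.

17.60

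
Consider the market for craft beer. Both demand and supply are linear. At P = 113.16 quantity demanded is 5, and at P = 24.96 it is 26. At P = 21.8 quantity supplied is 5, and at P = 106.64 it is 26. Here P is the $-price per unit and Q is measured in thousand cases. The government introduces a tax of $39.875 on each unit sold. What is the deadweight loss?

Demand slope = (24.96 − 113.16)/(26 − 5) = −4.2, so P = 134.16 − 4.2Q.
Supply slope = (106.64 − 21.8)/(26 − 5) = 4.04, so P = 1.6 + 4.04Q.
Competitive equilibrium: 134.16 − 4.2Q = 1.6 + 4.04Q → Q* = 16.0874, P* = 66.593.
With the tax, the buyer price exceeds the seller price by 39.875: (134.16 − 4.2Q) − (1.6 + 4.04Q) = 39.875 → Q' = 11.2482.
ΔQ = 16.0874 − 11.2482 = 4.8392; the wedge equals the tax, 39.875.
DWL = ½ × 4.8392 × 39.875 = $96.48 thousand.

$96.48 thousand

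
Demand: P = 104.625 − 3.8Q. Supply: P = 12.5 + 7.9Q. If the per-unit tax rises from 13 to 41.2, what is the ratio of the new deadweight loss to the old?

Competitive equilibrium: 104.625 − 3.8Q = 12.5 + 7.9Q → Q* = 7.8739, P* = 74.7041.
For a per-unit tax t: ΔQ = t/11.7, so DWL = ½·t·(t/11.7) = t²/23.4.
At t = 13: DWL = 7.222. At t = 41.2: DWL = 72.540.
Ratio = (41.2/13)² = 10.044.

10.044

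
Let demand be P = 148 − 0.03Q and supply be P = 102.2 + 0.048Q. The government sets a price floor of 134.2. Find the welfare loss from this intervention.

630.81

Competitive equilibrium: 148 − 0.03Q = 102.2 + 0.048Q → Q* = 587.1795, P* = 130.3846.
At the floor P = 134.2, quantity demanded = (148 − 134.2)/0.03 = 460.
Sellers' marginal cost at Q' = 460: 102.2 + 0.048·460 = 124.28.
ΔQ = 587.1795 − 460 = 127.1795; wedge = 134.2 − 124.28 = 9.92.
Welfare loss = ½ × 127.1795 × 9.92 = 630.81.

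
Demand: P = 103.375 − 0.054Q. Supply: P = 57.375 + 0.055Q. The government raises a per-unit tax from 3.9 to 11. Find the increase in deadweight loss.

Competitive equilibrium: 103.375 − 0.054Q = 57.375 + 0.055Q → Q* = 422.0183, P* = 80.586.
For a per-unit tax t: ΔQ = t/0.109, so DWL = ½·t·(t/0.109) = t²/0.218.
At t = 3.9: DWL = 69.771. At t = 11: DWL = 555.046.
Increase = 555.046 − 69.771 = 485.28.

485.28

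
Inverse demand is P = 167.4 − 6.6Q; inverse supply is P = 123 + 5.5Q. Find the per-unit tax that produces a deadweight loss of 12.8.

Competitive equilibrium: 167.4 − 6.6Q = 123 + 5.5Q → Q* = 3.6694, P* = 143.1818.
A tax t gives ΔQ = t/12.1 and wedge t, so DWL = t²/24.2.
t²/24.2 = 12.8 → t² = 309.76 → t = 17.6.

17.6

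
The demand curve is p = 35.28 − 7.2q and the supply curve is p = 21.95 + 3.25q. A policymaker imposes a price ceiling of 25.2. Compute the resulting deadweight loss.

0.40

Competitive equilibrium: 35.28 − 7.2q = 21.95 + 3.25q → q* = 1.2756, p* = 26.0957.
At the ceiling p = 25.2, quantity supplied = (25.2 − 21.95)/3.25 = 1.
Willingness to pay at q' = 1: 35.28 − 7.2·1 = 28.08.
Δq = 1.2756 − 1 = 0.2756; wedge = 28.08 − 25.2 = 2.88.
DWL = ½ × 0.2756 × 2.88 = 0.40.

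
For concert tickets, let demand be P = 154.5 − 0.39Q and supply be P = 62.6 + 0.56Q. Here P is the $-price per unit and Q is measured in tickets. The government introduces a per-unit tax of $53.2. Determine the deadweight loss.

$1489.60

Competitive equilibrium: 154.5 − 0.39Q = 62.6 + 0.56Q → Q* = 96.7368, P* = 116.7726.
With the tax, the buyer price exceeds the seller price by 53.2: (154.5 − 0.39Q) − (62.6 + 0.56Q) = 53.2 → Q' = 40.7368.
ΔQ = 96.7368 − 40.7368 = 56; the wedge equals the tax, 53.2.
DWL = ½ × 56 × 53.2 = $1489.60.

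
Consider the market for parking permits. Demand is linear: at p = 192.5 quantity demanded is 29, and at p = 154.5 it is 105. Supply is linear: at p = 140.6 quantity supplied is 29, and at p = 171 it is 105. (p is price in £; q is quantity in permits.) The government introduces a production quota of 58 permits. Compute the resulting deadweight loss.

£369.80

Demand slope = (154.5 − 192.5)/(105 − 29) = −0.5, so p = 207 − 0.5q.
Supply slope = (171 − 140.6)/(105 − 29) = 0.4, so p = 129 + 0.4q.
Competitive equilibrium: 207 − 0.5q = 129 + 0.4q → q* = 86.6667, p* = 163.6667.
At q = 58: demand price = 207 − 0.5·58 = 178; supply price = 129 + 0.4·58 = 152.2.
Δq = 86.6667 − 58 = 28.6667; wedge = 178 − 152.2 = 25.8.
Deadweight loss = ½ × 28.6667 × 25.8 = £369.80.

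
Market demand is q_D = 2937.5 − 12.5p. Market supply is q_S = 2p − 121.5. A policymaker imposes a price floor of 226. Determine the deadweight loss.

10242.24

In inverse form: demand p = 235 − 0.08q, supply p = 60.75 + 0.5q.
Competitive equilibrium: 235 − 0.08q = 60.75 + 0.5q → q* = 300.431, p* = 210.9655.
At the floor p = 226, quantity demanded = (235 − 226)/0.08 = 112.5.
Sellers' marginal cost at q' = 112.5: 60.75 + 0.5·112.5 = 117.
Δq = 300.431 − 112.5 = 187.931; wedge = 226 − 117 = 109.
Welfare loss = ½ × 187.931 × 109 = 10242.24.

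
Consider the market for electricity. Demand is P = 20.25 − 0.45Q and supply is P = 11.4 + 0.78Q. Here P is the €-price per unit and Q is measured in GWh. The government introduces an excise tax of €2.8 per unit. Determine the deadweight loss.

Competitive equilibrium: 20.25 − 0.45Q = 11.4 + 0.78Q → Q* = 7.1951, P* = 17.0122.
With the tax, the buyer price exceeds the seller price by 2.8: (20.25 − 0.45Q) − (11.4 + 0.78Q) = 2.8 → Q' = 4.9187.
ΔQ = 7.1951 − 4.9187 = 2.2764; the wedge equals the tax, 2.8.
Welfare loss = ½ × 2.2764 × 2.8 = €3.19.

€3.19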